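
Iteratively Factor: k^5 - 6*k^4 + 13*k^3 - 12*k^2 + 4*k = (k - 2)*(k^4 - 4*k^3 + 5*k^2 - 2*k) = (k - 2)*(k - 1)*(k^3 - 3*k^2 + 2*k) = (k - 2)^2*(k - 1)*(k^2 - k) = (k - 2)^2*(k - 1)^2*(k)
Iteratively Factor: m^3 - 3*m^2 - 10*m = (m + 2)*(m^2 - 5*m) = m*(m + 2)*(m - 5)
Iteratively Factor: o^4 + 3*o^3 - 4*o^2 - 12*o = (o + 3)*(o^3 - 4*o) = (o + 2)*(o + 3)*(o^2 - 2*o) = o*(o + 2)*(o + 3)*(o - 2)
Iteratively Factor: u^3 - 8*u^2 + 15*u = (u - 3)*(u^2 - 5*u) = (u - 5)*(u - 3)*(u)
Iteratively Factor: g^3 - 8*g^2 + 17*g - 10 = (g - 1)*(g^2 - 7*g + 10) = (g - 2)*(g - 1)*(g - 5)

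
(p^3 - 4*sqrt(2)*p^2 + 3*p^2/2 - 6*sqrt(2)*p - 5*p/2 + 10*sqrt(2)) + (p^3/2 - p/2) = 3*p^3/2 - 4*sqrt(2)*p^2 + 3*p^2/2 - 6*sqrt(2)*p - 3*p + 10*sqrt(2)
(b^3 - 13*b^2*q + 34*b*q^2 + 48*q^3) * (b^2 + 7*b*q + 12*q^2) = b^5 - 6*b^4*q - 45*b^3*q^2 + 130*b^2*q^3 + 744*b*q^4 + 576*q^5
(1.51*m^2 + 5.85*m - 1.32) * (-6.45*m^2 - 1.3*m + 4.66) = -9.7395*m^4 - 39.6955*m^3 + 7.9456*m^2 + 28.977*m - 6.1512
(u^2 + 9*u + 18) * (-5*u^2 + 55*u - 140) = -5*u^4 + 10*u^3 + 265*u^2 - 270*u - 2520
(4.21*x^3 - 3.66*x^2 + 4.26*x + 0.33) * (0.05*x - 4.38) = 0.2105*x^4 - 18.6228*x^3 + 16.2438*x^2 - 18.6423*x - 1.4454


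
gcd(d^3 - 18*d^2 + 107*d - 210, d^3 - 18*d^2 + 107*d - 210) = d^3 - 18*d^2 + 107*d - 210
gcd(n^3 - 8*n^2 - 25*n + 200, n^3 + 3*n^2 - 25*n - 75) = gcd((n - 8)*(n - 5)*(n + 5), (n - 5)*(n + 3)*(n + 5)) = n^2 - 25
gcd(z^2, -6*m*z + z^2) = z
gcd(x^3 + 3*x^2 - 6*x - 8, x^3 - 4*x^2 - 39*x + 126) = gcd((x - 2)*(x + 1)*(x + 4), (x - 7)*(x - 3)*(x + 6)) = 1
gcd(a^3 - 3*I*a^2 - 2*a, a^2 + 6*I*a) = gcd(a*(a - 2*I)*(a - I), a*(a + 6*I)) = a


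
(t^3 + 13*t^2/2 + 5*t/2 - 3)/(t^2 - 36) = (2*t^2 + t - 1)/(2*(t - 6))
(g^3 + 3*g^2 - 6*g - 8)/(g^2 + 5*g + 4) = g - 2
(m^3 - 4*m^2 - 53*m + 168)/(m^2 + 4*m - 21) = m - 8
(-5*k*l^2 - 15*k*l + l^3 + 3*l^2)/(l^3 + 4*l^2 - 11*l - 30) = l*(-5*k*l - 15*k + l^2 + 3*l)/(l^3 + 4*l^2 - 11*l - 30)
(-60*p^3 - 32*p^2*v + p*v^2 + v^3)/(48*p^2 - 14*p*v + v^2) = (-10*p^2 - 7*p*v - v^2)/(8*p - v)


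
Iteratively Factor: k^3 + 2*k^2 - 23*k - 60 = (k + 3)*(k^2 - k - 20) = (k - 5)*(k + 3)*(k + 4)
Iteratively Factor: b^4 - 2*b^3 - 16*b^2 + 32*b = (b - 4)*(b^3 + 2*b^2 - 8*b) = b*(b - 4)*(b^2 + 2*b - 8) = b*(b - 4)*(b + 4)*(b - 2)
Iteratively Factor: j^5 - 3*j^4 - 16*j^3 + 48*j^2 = (j - 3)*(j^4 - 16*j^2) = j*(j - 3)*(j^3 - 16*j) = j*(j - 3)*(j + 4)*(j^2 - 4*j) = j*(j - 4)*(j - 3)*(j + 4)*(j)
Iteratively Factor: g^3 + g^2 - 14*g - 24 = (g + 3)*(g^2 - 2*g - 8) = (g - 4)*(g + 3)*(g + 2)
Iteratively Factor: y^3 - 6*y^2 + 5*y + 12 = (y + 1)*(y^2 - 7*y + 12) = (y - 3)*(y + 1)*(y - 4)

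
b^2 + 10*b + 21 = (b + 3)*(b + 7)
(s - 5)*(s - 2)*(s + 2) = s^3 - 5*s^2 - 4*s + 20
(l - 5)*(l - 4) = l^2 - 9*l + 20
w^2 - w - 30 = (w - 6)*(w + 5)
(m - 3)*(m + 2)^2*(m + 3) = m^4 + 4*m^3 - 5*m^2 - 36*m - 36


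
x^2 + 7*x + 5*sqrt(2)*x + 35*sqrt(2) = (x + 7)*(x + 5*sqrt(2))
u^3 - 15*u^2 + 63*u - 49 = (u - 7)^2*(u - 1)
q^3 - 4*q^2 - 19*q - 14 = (q - 7)*(q + 1)*(q + 2)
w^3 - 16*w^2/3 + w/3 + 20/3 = (w - 5)*(w - 4/3)*(w + 1)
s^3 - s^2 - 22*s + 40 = (s - 4)*(s - 2)*(s + 5)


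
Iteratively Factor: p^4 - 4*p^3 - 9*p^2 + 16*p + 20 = (p - 5)*(p^3 + p^2 - 4*p - 4) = (p - 5)*(p - 2)*(p^2 + 3*p + 2) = (p - 5)*(p - 2)*(p + 2)*(p + 1)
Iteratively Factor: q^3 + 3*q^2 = (q + 3)*(q^2) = q*(q + 3)*(q)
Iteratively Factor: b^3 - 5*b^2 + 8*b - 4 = (b - 2)*(b^2 - 3*b + 2) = (b - 2)^2*(b - 1)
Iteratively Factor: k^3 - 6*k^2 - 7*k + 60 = (k - 4)*(k^2 - 2*k - 15) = (k - 5)*(k - 4)*(k + 3)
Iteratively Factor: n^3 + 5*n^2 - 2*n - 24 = (n + 4)*(n^2 + n - 6) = (n + 3)*(n + 4)*(n - 2)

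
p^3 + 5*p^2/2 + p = p*(p + 1/2)*(p + 2)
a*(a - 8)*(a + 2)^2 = a^4 - 4*a^3 - 28*a^2 - 32*a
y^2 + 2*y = y*(y + 2)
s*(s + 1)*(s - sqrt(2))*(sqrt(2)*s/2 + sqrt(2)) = sqrt(2)*s^4/2 - s^3 + 3*sqrt(2)*s^3/2 - 3*s^2 + sqrt(2)*s^2 - 2*s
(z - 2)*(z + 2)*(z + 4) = z^3 + 4*z^2 - 4*z - 16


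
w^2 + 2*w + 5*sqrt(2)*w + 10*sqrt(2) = (w + 2)*(w + 5*sqrt(2))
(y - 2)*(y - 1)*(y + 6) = y^3 + 3*y^2 - 16*y + 12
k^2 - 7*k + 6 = (k - 6)*(k - 1)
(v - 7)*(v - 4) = v^2 - 11*v + 28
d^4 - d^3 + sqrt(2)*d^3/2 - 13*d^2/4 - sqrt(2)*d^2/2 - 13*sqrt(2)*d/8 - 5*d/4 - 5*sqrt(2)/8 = (d - 5/2)*(d + 1/2)*(d + 1)*(d + sqrt(2)/2)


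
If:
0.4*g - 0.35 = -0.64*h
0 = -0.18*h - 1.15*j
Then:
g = 10.2222222222222*j + 0.875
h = -6.38888888888889*j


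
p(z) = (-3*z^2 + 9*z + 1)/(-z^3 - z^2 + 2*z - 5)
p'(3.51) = 0.16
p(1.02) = -1.39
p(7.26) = 0.22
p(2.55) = -0.19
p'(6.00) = 0.01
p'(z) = (9 - 6*z)/(-z^3 - z^2 + 2*z - 5) + (-3*z^2 + 9*z + 1)*(3*z^2 + 2*z - 2)/(-z^3 - z^2 + 2*z - 5)^2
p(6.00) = 0.22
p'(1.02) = 0.30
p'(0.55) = -1.30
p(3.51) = 0.08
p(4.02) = 0.14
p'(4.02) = 0.09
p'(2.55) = 0.46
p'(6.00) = 0.01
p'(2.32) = 0.59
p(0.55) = -1.15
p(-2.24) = 10.50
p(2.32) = -0.31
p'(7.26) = -0.01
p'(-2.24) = -34.52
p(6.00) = 0.22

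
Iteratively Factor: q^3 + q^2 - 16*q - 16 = (q + 1)*(q^2 - 16) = (q - 4)*(q + 1)*(q + 4)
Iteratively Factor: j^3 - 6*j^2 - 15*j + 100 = (j + 4)*(j^2 - 10*j + 25) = (j - 5)*(j + 4)*(j - 5)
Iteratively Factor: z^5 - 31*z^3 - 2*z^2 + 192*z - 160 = (z - 2)*(z^4 + 2*z^3 - 27*z^2 - 56*z + 80) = (z - 2)*(z + 4)*(z^3 - 2*z^2 - 19*z + 20) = (z - 5)*(z - 2)*(z + 4)*(z^2 + 3*z - 4) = (z - 5)*(z - 2)*(z + 4)^2*(z - 1)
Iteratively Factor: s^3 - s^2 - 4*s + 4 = (s + 2)*(s^2 - 3*s + 2) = (s - 1)*(s + 2)*(s - 2)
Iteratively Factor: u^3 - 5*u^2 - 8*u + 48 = (u + 3)*(u^2 - 8*u + 16) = (u - 4)*(u + 3)*(u - 4)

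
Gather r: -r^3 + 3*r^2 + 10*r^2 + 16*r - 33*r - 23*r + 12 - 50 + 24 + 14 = -r^3 + 13*r^2 - 40*r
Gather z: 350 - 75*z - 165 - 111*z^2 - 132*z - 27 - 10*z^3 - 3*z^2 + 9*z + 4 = -10*z^3 - 114*z^2 - 198*z + 162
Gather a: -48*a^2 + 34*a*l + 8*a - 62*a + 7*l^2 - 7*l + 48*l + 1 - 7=-48*a^2 + a*(34*l - 54) + 7*l^2 + 41*l - 6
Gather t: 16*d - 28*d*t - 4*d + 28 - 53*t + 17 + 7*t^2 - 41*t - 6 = 12*d + 7*t^2 + t*(-28*d - 94) + 39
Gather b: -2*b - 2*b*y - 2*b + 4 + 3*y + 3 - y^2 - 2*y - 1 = b*(-2*y - 4) - y^2 + y + 6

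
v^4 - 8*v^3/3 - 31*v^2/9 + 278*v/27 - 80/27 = (v - 8/3)*(v - 5/3)*(v - 1/3)*(v + 2)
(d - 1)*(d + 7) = d^2 + 6*d - 7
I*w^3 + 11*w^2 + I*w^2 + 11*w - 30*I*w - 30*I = (w - 6*I)*(w - 5*I)*(I*w + I)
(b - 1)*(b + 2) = b^2 + b - 2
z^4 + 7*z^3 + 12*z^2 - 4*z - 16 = (z - 1)*(z + 2)^2*(z + 4)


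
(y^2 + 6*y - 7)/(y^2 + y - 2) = (y + 7)/(y + 2)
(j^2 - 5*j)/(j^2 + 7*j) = (j - 5)/(j + 7)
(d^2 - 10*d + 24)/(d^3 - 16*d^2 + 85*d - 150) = (d - 4)/(d^2 - 10*d + 25)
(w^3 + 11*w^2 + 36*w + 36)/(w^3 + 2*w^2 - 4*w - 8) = (w^2 + 9*w + 18)/(w^2 - 4)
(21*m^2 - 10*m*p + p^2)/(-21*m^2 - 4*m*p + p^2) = (-3*m + p)/(3*m + p)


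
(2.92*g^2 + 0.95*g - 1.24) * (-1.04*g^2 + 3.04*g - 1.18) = -3.0368*g^4 + 7.8888*g^3 + 0.732*g^2 - 4.8906*g + 1.4632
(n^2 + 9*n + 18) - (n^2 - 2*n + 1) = 11*n + 17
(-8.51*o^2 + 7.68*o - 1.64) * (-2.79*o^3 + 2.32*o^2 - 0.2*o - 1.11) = 23.7429*o^5 - 41.1704*o^4 + 24.0952*o^3 + 4.1053*o^2 - 8.1968*o + 1.8204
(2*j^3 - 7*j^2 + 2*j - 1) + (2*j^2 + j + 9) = 2*j^3 - 5*j^2 + 3*j + 8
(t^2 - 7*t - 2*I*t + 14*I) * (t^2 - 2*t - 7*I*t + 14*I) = t^4 - 9*t^3 - 9*I*t^3 + 81*I*t^2 + 126*t - 126*I*t - 196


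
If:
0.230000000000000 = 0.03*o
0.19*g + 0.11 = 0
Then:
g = -0.58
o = 7.67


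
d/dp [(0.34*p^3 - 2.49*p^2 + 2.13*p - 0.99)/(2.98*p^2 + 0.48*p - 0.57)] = (1.0132*p^4 + 0.3264*p^3 - 8.124*p^2 + 8.739*p - 0.7389)/(8.8804*p^4 + 2.8608*p^3 - 3.1668*p^2 - 0.5472*p + 0.3249)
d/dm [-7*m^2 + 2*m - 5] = 2 - 14*m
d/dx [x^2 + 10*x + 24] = 2*x + 10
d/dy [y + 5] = 1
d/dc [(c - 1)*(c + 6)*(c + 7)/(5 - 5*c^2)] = (-c^2 - 2*c + 29)/(5*(c^2 + 2*c + 1))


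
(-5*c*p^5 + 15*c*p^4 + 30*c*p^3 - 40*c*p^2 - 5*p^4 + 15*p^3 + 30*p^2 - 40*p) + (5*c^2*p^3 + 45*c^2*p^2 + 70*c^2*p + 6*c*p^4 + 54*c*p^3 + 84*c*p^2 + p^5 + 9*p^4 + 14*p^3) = 5*c^2*p^3 + 45*c^2*p^2 + 70*c^2*p - 5*c*p^5 + 21*c*p^4 + 84*c*p^3 + 44*c*p^2 + p^5 + 4*p^4 + 29*p^3 + 30*p^2 - 40*p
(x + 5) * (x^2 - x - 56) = x^3 + 4*x^2 - 61*x - 280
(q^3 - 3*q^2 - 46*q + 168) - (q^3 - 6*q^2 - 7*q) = 3*q^2 - 39*q + 168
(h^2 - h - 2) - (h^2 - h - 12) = 10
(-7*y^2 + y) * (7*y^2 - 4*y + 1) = -49*y^4 + 35*y^3 - 11*y^2 + y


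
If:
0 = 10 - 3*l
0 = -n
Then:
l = 10/3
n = 0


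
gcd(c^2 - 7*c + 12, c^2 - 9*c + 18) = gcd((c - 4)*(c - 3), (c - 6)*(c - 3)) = c - 3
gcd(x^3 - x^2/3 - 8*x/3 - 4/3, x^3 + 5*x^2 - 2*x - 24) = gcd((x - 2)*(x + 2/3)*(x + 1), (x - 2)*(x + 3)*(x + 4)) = x - 2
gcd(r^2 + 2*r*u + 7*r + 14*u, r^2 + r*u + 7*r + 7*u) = r + 7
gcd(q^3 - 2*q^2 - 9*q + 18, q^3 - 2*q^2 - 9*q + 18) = q^3 - 2*q^2 - 9*q + 18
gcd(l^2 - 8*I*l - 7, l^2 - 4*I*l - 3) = l - I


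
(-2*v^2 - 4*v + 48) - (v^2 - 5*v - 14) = -3*v^2 + v + 62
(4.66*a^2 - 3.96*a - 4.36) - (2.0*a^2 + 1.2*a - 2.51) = 2.66*a^2 - 5.16*a - 1.85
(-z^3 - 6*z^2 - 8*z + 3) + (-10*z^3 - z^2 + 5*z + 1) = -11*z^3 - 7*z^2 - 3*z + 4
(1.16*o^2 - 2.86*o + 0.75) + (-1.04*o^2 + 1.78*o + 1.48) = 0.12*o^2 - 1.08*o + 2.23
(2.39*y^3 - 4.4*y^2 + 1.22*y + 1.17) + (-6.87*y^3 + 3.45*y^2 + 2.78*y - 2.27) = -4.48*y^3 - 0.95*y^2 + 4.0*y - 1.1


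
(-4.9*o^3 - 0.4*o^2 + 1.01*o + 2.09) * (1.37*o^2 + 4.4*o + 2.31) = -6.713*o^5 - 22.108*o^4 - 11.6953*o^3 + 6.3833*o^2 + 11.5291*o + 4.8279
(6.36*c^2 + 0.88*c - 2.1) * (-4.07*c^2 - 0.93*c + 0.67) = -25.8852*c^4 - 9.4964*c^3 + 11.9898*c^2 + 2.5426*c - 1.407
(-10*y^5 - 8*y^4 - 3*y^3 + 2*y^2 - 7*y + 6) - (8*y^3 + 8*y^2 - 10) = -10*y^5 - 8*y^4 - 11*y^3 - 6*y^2 - 7*y + 16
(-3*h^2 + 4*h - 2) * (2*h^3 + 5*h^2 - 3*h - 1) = -6*h^5 - 7*h^4 + 25*h^3 - 19*h^2 + 2*h + 2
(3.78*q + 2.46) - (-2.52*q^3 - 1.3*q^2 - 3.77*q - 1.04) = 2.52*q^3 + 1.3*q^2 + 7.55*q + 3.5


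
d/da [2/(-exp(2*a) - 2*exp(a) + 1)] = 4*(exp(a) + 1)*exp(a)/(exp(2*a) + 2*exp(a) - 1)^2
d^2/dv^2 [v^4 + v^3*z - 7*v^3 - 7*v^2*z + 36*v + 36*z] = 12*v^2 + 6*v*z - 42*v - 14*z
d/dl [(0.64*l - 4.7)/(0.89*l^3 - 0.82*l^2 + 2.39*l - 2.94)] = (-1.1392*l^3 + 13.0738*l^2 - 7.708*l + 9.3514)/(0.7921*l^6 - 1.4596*l^5 + 4.9266*l^4 - 9.1528*l^3 + 10.5337*l^2 - 14.0532*l + 8.6436)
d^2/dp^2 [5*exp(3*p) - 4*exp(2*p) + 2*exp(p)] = (45*exp(2*p) - 16*exp(p) + 2)*exp(p)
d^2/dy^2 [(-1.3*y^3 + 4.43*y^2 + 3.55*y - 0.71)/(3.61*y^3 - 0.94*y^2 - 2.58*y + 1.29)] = (106.641566*y^6 + 204.93609*y^5 + 136.895532*y^4 - 219.817046*y^3 - 104.28042*y^2 + 22.355442*y + 27.200166)/(47.045881*y^9 - 36.750522*y^8 - 91.299066*y^7 + 102.133475*y^6 + 38.984832*y^5 - 87.440328*y^4 + 19.619739*y^3 + 21.067506*y^2 - 12.880134*y + 2.146689)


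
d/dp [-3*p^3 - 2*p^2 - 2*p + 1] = -9*p^2 - 4*p - 2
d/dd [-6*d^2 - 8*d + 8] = -12*d - 8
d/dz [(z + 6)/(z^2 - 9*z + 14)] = (z^2 - 9*z - (z + 6)*(2*z - 9) + 14)/(z^2 - 9*z + 14)^2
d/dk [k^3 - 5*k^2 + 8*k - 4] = 3*k^2 - 10*k + 8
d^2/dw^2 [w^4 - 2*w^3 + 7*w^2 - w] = 12*w^2 - 12*w + 14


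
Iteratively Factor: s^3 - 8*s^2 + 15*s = (s)*(s^2 - 8*s + 15) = s*(s - 3)*(s - 5)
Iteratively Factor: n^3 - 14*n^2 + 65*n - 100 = (n - 4)*(n^2 - 10*n + 25) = (n - 5)*(n - 4)*(n - 5)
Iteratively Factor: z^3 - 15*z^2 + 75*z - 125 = (z - 5)*(z^2 - 10*z + 25) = (z - 5)^2*(z - 5)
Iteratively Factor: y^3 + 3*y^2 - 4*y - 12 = (y + 2)*(y^2 + y - 6) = (y + 2)*(y + 3)*(y - 2)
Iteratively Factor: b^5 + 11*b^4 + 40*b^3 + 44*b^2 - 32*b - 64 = (b + 4)*(b^4 + 7*b^3 + 12*b^2 - 4*b - 16) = (b + 4)^2*(b^3 + 3*b^2 - 4) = (b + 2)*(b + 4)^2*(b^2 + b - 2) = (b + 2)^2*(b + 4)^2*(b - 1)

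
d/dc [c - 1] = 1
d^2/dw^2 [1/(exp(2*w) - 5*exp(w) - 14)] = ((5 - 4*exp(w))*(-exp(2*w) + 5*exp(w) + 14) - 2*(2*exp(w) - 5)^2*exp(w))*exp(w)/(-exp(2*w) + 5*exp(w) + 14)^3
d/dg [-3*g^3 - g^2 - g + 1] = -9*g^2 - 2*g - 1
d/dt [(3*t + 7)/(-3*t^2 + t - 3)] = (-9*t^2 + 3*t + (3*t + 7)*(6*t - 1) - 9)/(3*t^2 - t + 3)^2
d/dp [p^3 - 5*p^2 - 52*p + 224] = 3*p^2 - 10*p - 52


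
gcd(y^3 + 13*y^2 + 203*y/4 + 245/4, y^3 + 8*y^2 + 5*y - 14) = y + 7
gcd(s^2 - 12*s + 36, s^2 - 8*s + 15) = 1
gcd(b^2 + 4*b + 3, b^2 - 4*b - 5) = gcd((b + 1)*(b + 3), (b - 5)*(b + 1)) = b + 1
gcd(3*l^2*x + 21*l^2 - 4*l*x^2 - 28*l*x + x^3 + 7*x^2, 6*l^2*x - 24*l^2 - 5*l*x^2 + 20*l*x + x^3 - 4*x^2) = -3*l + x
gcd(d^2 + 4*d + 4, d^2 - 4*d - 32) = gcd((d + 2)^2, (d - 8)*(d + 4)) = 1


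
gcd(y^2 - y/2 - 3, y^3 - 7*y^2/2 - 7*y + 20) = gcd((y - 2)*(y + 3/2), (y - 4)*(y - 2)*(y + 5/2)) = y - 2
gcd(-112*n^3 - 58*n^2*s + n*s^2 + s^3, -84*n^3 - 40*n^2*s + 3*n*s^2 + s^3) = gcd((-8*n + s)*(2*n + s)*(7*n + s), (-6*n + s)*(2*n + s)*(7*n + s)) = 14*n^2 + 9*n*s + s^2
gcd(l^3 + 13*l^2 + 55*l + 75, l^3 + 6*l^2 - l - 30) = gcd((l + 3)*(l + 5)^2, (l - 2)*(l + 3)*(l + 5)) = l^2 + 8*l + 15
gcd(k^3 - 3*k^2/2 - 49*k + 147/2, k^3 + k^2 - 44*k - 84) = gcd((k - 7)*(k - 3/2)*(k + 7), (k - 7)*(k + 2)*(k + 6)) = k - 7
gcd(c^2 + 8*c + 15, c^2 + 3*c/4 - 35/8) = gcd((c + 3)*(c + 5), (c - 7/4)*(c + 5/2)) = 1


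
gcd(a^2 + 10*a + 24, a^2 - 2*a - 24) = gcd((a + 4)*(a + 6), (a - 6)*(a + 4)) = a + 4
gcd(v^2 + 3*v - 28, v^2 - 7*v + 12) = v - 4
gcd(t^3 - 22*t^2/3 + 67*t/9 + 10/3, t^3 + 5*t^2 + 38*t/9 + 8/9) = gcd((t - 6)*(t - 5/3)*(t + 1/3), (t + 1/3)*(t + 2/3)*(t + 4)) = t + 1/3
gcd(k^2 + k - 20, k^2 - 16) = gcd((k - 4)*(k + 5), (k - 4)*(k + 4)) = k - 4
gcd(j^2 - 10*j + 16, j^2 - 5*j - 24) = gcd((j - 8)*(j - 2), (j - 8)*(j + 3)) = j - 8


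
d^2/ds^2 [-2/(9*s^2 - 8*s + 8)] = 4*(81*s^2 - 72*s - 4*(9*s - 4)^2 + 72)/(9*s^2 - 8*s + 8)^3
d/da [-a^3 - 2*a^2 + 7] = a*(-3*a - 4)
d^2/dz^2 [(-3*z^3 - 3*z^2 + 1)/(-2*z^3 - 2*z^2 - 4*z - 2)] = (-18*z^5 - 42*z^4 - 26*z^3 + 6*z)/(z^9 + 3*z^8 + 9*z^7 + 16*z^6 + 24*z^5 + 27*z^4 + 23*z^3 + 15*z^2 + 6*z + 1)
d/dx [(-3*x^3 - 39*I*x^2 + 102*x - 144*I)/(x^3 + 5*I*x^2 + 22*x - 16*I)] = 24*I/(x^2 - 4*I*x - 4)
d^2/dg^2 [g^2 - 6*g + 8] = 2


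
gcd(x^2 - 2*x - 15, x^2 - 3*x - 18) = x + 3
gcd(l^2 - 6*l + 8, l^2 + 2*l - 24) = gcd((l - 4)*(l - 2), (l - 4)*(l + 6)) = l - 4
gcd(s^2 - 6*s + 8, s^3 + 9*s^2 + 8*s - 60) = s - 2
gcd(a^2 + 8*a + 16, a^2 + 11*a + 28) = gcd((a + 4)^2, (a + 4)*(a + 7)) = a + 4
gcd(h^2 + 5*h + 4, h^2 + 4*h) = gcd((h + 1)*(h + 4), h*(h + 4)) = h + 4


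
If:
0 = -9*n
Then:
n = 0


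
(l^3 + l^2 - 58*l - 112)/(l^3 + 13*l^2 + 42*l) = (l^2 - 6*l - 16)/(l*(l + 6))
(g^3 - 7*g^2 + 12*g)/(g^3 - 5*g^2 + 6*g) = (g - 4)/(g - 2)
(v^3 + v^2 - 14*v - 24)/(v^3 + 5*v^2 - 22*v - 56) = (v + 3)/(v + 7)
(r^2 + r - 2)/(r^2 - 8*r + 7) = (r + 2)/(r - 7)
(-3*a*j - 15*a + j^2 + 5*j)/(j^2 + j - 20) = (-3*a + j)/(j - 4)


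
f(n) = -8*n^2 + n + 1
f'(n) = 1 - 16*n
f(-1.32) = -14.26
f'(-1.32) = 22.12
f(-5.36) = -234.20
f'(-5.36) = 86.76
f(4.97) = -191.64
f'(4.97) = -78.52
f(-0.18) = 0.56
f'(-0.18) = 3.88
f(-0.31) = -0.08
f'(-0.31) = 5.96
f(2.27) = -37.95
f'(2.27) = -35.32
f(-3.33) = -91.04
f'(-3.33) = 54.28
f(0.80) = -3.32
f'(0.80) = -11.80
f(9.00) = -638.00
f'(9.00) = -143.00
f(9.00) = -638.00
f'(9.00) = -143.00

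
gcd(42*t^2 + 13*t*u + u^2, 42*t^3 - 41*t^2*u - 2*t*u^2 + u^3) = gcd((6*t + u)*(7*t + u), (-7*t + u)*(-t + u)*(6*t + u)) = 6*t + u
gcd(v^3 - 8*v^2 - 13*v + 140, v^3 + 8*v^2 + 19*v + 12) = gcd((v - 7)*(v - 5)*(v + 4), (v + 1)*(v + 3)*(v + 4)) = v + 4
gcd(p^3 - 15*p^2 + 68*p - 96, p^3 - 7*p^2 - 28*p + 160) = p^2 - 12*p + 32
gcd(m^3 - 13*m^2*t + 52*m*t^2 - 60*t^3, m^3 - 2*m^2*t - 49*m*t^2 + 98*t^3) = -m + 2*t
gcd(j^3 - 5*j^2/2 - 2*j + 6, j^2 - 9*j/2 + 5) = j - 2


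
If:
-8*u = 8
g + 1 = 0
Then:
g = -1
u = -1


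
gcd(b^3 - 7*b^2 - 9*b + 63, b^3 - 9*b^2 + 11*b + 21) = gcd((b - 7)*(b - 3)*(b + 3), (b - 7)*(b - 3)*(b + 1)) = b^2 - 10*b + 21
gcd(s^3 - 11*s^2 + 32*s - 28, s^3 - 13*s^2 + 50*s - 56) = s^2 - 9*s + 14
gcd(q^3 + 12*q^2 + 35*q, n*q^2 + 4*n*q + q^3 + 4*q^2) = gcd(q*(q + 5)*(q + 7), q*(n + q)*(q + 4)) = q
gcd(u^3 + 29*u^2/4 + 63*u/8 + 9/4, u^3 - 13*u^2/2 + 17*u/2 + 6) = u + 1/2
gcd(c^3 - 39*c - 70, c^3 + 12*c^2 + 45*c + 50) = c^2 + 7*c + 10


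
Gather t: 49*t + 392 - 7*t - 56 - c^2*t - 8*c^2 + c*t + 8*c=-8*c^2 + 8*c + t*(-c^2 + c + 42) + 336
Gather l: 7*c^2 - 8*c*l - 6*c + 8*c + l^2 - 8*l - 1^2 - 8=7*c^2 + 2*c + l^2 + l*(-8*c - 8) - 9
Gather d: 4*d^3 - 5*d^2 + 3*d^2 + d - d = 4*d^3 - 2*d^2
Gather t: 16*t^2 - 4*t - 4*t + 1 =16*t^2 - 8*t + 1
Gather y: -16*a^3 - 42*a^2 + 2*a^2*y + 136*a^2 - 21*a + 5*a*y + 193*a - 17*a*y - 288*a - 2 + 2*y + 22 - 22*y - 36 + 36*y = -16*a^3 + 94*a^2 - 116*a + y*(2*a^2 - 12*a + 16) - 16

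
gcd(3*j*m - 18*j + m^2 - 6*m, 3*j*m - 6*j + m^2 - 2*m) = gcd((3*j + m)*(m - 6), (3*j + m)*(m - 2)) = 3*j + m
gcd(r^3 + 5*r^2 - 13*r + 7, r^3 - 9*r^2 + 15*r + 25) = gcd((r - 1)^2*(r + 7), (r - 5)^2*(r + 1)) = 1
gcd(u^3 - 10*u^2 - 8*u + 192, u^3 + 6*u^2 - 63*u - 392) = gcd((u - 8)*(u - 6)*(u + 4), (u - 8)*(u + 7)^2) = u - 8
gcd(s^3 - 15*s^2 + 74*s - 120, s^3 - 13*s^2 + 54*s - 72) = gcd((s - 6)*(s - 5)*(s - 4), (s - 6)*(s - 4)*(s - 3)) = s^2 - 10*s + 24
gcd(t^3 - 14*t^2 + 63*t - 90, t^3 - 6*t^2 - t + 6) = t - 6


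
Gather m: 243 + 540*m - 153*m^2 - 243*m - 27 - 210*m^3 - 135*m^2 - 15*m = -210*m^3 - 288*m^2 + 282*m + 216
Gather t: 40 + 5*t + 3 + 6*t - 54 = 11*t - 11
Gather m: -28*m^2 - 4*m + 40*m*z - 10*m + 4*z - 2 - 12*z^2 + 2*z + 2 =-28*m^2 + m*(40*z - 14) - 12*z^2 + 6*z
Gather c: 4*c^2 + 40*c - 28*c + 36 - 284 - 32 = 4*c^2 + 12*c - 280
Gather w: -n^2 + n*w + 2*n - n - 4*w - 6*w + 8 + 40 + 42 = -n^2 + n + w*(n - 10) + 90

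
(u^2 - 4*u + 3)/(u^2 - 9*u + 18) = (u - 1)/(u - 6)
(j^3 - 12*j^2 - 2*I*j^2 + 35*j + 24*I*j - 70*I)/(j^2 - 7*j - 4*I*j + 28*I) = (j^2 - j*(5 + 2*I) + 10*I)/(j - 4*I)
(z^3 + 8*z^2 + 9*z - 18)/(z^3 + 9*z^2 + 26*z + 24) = (z^2 + 5*z - 6)/(z^2 + 6*z + 8)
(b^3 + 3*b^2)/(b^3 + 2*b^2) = (b + 3)/(b + 2)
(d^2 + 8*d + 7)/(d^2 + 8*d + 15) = (d^2 + 8*d + 7)/(d^2 + 8*d + 15)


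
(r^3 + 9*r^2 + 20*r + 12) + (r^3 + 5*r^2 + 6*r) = 2*r^3 + 14*r^2 + 26*r + 12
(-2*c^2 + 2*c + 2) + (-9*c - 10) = -2*c^2 - 7*c - 8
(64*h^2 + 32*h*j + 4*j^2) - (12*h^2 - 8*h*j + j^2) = 52*h^2 + 40*h*j + 3*j^2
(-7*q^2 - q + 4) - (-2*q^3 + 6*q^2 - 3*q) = 2*q^3 - 13*q^2 + 2*q + 4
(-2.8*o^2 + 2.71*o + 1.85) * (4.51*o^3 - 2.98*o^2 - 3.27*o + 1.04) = -12.628*o^5 + 20.5661*o^4 + 9.4237*o^3 - 17.2867*o^2 - 3.2311*o + 1.924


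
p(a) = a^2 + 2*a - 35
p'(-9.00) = -16.00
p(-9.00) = 28.00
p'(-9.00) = -16.00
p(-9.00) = 28.00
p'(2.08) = 6.16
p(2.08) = -26.51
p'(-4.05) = -6.10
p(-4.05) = -26.70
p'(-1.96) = -1.92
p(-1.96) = -35.08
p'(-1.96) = -1.92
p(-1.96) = -35.08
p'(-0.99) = 0.02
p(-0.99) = -36.00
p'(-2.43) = -2.86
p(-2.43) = -33.96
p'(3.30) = 8.60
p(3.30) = -17.51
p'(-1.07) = -0.14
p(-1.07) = -36.00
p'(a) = 2*a + 2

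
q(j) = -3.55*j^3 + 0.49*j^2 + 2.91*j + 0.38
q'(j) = -10.65*j^2 + 0.98*j + 2.91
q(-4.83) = 397.76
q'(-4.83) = -250.28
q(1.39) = -4.16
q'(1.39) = -16.30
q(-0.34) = -0.41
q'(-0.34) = 1.35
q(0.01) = 0.41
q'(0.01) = 2.92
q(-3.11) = 102.85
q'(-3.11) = -103.15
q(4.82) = -371.74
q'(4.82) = -239.79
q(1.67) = -9.93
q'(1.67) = -25.16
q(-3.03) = 94.82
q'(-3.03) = -97.84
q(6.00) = -731.32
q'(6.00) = -374.61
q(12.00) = -6028.54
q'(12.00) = -1518.93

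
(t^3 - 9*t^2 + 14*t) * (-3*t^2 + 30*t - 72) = -3*t^5 + 57*t^4 - 384*t^3 + 1068*t^2 - 1008*t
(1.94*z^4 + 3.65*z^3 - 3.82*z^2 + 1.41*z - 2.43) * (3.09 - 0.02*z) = -0.0388*z^5 + 5.9216*z^4 + 11.3549*z^3 - 11.832*z^2 + 4.4055*z - 7.5087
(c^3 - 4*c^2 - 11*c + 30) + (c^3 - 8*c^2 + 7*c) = 2*c^3 - 12*c^2 - 4*c + 30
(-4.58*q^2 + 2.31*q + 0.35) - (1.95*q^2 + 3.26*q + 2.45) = -6.53*q^2 - 0.95*q - 2.1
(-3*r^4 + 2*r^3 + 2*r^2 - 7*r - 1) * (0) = 0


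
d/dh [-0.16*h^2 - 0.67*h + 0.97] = -0.32*h - 0.67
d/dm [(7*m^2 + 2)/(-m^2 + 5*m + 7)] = (35*m^2 + 102*m - 10)/(m^4 - 10*m^3 + 11*m^2 + 70*m + 49)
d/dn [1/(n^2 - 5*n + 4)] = (5 - 2*n)/(n^2 - 5*n + 4)^2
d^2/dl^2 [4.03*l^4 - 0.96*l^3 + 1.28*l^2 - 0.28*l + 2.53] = 48.36*l^2 - 5.76*l + 2.56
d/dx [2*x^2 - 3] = 4*x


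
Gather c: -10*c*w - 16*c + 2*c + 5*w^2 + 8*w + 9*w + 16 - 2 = c*(-10*w - 14) + 5*w^2 + 17*w + 14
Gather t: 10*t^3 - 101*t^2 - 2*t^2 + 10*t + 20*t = 10*t^3 - 103*t^2 + 30*t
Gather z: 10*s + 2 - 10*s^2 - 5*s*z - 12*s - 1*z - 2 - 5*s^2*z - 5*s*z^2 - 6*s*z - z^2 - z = -10*s^2 - 2*s + z^2*(-5*s - 1) + z*(-5*s^2 - 11*s - 2)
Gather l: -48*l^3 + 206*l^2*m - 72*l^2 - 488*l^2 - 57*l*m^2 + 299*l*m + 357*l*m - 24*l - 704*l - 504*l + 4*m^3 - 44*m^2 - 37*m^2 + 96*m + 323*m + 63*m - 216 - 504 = -48*l^3 + l^2*(206*m - 560) + l*(-57*m^2 + 656*m - 1232) + 4*m^3 - 81*m^2 + 482*m - 720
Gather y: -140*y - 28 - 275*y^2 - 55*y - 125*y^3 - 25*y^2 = -125*y^3 - 300*y^2 - 195*y - 28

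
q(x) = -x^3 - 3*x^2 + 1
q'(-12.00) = -360.00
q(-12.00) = 1297.00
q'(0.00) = 0.00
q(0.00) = 1.00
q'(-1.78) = 1.17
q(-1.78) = -2.87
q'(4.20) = -78.12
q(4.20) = -126.01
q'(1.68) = -18.55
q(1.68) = -12.21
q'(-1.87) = 0.73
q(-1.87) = -2.95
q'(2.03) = -24.54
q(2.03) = -19.73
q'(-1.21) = 2.87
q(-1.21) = -1.62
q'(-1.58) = 1.99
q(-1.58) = -2.54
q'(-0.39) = 1.88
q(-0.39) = 0.60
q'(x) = -3*x^2 - 6*x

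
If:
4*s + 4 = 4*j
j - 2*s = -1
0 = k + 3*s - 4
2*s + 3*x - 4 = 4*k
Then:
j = 3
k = -2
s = 2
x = -8/3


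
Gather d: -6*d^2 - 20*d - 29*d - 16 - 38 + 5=-6*d^2 - 49*d - 49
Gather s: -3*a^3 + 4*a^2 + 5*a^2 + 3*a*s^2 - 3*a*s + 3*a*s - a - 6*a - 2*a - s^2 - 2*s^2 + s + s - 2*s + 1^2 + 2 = -3*a^3 + 9*a^2 - 9*a + s^2*(3*a - 3) + 3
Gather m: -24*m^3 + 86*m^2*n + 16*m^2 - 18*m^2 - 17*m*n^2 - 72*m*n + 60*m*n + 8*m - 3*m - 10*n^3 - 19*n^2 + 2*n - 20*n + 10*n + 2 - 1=-24*m^3 + m^2*(86*n - 2) + m*(-17*n^2 - 12*n + 5) - 10*n^3 - 19*n^2 - 8*n + 1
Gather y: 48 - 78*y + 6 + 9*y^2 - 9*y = 9*y^2 - 87*y + 54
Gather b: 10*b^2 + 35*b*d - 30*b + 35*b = 10*b^2 + b*(35*d + 5)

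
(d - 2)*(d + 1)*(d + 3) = d^3 + 2*d^2 - 5*d - 6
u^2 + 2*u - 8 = (u - 2)*(u + 4)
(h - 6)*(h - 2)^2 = h^3 - 10*h^2 + 28*h - 24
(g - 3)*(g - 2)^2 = g^3 - 7*g^2 + 16*g - 12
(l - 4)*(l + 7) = l^2 + 3*l - 28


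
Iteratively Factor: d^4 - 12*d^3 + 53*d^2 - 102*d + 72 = (d - 2)*(d^3 - 10*d^2 + 33*d - 36) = (d - 3)*(d - 2)*(d^2 - 7*d + 12) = (d - 4)*(d - 3)*(d - 2)*(d - 3)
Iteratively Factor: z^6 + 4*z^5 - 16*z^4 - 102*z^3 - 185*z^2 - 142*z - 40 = (z + 4)*(z^5 - 16*z^3 - 38*z^2 - 33*z - 10) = (z - 5)*(z + 4)*(z^4 + 5*z^3 + 9*z^2 + 7*z + 2) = (z - 5)*(z + 1)*(z + 4)*(z^3 + 4*z^2 + 5*z + 2) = (z - 5)*(z + 1)^2*(z + 4)*(z^2 + 3*z + 2) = (z - 5)*(z + 1)^2*(z + 2)*(z + 4)*(z + 1)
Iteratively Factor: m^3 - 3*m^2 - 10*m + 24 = (m - 2)*(m^2 - m - 12) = (m - 2)*(m + 3)*(m - 4)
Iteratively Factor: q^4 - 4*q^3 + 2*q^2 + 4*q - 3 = (q - 3)*(q^3 - q^2 - q + 1) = (q - 3)*(q + 1)*(q^2 - 2*q + 1) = (q - 3)*(q - 1)*(q + 1)*(q - 1)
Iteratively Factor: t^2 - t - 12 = (t + 3)*(t - 4)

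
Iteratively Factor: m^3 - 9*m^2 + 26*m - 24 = (m - 4)*(m^2 - 5*m + 6) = (m - 4)*(m - 2)*(m - 3)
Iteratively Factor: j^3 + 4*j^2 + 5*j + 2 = (j + 1)*(j^2 + 3*j + 2) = (j + 1)*(j + 2)*(j + 1)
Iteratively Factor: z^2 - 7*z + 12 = (z - 3)*(z - 4)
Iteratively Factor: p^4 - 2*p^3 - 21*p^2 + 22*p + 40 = (p - 2)*(p^3 - 21*p - 20) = (p - 5)*(p - 2)*(p^2 + 5*p + 4) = (p - 5)*(p - 2)*(p + 4)*(p + 1)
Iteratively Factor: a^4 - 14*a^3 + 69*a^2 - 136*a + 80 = (a - 5)*(a^3 - 9*a^2 + 24*a - 16) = (a - 5)*(a - 1)*(a^2 - 8*a + 16) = (a - 5)*(a - 4)*(a - 1)*(a - 4)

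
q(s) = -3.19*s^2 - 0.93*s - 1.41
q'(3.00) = -20.07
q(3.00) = -32.91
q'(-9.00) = 56.49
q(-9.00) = -251.43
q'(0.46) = -3.86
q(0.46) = -2.51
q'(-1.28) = 7.24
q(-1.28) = -5.45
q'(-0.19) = 0.28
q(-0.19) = -1.35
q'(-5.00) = 30.97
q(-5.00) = -76.51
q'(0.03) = -1.12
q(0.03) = -1.44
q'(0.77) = -5.84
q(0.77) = -4.02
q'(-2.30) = 13.74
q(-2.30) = -16.15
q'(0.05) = -1.25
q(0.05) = -1.46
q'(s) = -6.38*s - 0.93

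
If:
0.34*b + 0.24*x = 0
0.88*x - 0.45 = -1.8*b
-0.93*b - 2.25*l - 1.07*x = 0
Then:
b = 0.81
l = 0.21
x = -1.15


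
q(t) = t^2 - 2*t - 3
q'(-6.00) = -14.00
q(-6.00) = 45.00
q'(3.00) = 4.00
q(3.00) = 0.00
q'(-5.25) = -12.50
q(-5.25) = 35.06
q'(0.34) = -1.32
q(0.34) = -3.56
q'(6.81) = 11.62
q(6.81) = 29.76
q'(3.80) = 5.60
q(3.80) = 3.84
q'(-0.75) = -3.50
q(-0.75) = -0.94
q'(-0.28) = -2.56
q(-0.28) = -2.36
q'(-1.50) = -5.00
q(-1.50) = 2.25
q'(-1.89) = -5.78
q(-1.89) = 4.35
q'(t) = 2*t - 2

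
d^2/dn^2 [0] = 0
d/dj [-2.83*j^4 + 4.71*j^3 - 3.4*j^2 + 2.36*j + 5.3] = -11.32*j^3 + 14.13*j^2 - 6.8*j + 2.36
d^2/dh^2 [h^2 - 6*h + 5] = 2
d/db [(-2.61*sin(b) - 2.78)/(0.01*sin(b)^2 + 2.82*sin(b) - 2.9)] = (0.0261*sin(b)^2 + 0.0556000000000001*sin(b) + 15.4086)*cos(b)/(0.0001*sin(b)^4 + 0.0564*sin(b)^3 + 7.8944*sin(b)^2 - 16.356*sin(b) + 8.41)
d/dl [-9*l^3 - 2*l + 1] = -27*l^2 - 2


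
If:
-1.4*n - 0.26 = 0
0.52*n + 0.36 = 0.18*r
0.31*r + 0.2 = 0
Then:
No Solution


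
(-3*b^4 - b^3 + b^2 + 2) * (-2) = 6*b^4 + 2*b^3 - 2*b^2 - 4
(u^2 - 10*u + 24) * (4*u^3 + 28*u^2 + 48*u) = 4*u^5 - 12*u^4 - 136*u^3 + 192*u^2 + 1152*u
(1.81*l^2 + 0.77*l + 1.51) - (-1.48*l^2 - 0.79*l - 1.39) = 3.29*l^2 + 1.56*l + 2.9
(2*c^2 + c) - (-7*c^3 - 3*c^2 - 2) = 7*c^3 + 5*c^2 + c + 2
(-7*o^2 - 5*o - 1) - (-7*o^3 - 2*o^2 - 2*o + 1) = 7*o^3 - 5*o^2 - 3*o - 2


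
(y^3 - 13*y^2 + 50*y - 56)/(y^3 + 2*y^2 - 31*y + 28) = (y^2 - 9*y + 14)/(y^2 + 6*y - 7)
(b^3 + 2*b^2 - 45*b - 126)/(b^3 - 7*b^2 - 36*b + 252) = (b + 3)/(b - 6)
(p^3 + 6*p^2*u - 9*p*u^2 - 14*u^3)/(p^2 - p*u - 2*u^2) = p + 7*u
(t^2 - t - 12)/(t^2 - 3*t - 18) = (t - 4)/(t - 6)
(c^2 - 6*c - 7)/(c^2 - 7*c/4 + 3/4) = 4*(c^2 - 6*c - 7)/(4*c^2 - 7*c + 3)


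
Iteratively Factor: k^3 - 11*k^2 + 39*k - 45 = (k - 3)*(k^2 - 8*k + 15) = (k - 3)^2*(k - 5)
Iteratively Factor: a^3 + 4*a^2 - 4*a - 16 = (a - 2)*(a^2 + 6*a + 8) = (a - 2)*(a + 2)*(a + 4)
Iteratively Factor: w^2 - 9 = (w + 3)*(w - 3)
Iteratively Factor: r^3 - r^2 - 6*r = (r)*(r^2 - r - 6) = r*(r + 2)*(r - 3)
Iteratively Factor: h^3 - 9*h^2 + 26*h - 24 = (h - 2)*(h^2 - 7*h + 12) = (h - 3)*(h - 2)*(h - 4)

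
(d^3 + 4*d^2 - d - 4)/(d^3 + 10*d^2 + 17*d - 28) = (d + 1)/(d + 7)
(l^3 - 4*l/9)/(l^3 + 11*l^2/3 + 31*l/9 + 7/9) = l*(9*l^2 - 4)/(9*l^3 + 33*l^2 + 31*l + 7)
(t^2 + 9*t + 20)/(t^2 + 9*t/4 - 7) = 4*(t + 5)/(4*t - 7)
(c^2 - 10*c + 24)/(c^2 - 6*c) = (c - 4)/c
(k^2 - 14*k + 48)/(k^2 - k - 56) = (k - 6)/(k + 7)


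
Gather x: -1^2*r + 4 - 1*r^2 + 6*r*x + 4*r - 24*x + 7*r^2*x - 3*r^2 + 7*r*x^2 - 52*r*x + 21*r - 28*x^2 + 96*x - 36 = -4*r^2 + 24*r + x^2*(7*r - 28) + x*(7*r^2 - 46*r + 72) - 32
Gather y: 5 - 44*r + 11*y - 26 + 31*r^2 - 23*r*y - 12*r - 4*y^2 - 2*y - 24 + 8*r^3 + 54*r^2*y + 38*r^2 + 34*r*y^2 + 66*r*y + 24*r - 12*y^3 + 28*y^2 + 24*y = 8*r^3 + 69*r^2 - 32*r - 12*y^3 + y^2*(34*r + 24) + y*(54*r^2 + 43*r + 33) - 45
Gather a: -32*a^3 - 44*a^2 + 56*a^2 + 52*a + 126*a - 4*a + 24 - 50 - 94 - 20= -32*a^3 + 12*a^2 + 174*a - 140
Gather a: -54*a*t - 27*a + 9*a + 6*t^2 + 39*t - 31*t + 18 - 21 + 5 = a*(-54*t - 18) + 6*t^2 + 8*t + 2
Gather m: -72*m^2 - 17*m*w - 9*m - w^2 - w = -72*m^2 + m*(-17*w - 9) - w^2 - w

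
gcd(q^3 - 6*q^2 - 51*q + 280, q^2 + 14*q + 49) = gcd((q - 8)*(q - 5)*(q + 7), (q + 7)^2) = q + 7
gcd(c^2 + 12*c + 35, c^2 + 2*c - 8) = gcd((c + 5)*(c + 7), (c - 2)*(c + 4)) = 1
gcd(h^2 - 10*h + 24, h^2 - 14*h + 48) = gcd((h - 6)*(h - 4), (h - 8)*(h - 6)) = h - 6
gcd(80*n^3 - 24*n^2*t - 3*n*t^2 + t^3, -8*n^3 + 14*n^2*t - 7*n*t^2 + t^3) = -4*n + t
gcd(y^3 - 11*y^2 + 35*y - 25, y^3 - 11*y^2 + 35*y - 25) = y^3 - 11*y^2 + 35*y - 25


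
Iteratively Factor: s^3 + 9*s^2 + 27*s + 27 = (s + 3)*(s^2 + 6*s + 9) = (s + 3)^2*(s + 3)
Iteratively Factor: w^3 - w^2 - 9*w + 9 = (w - 3)*(w^2 + 2*w - 3) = (w - 3)*(w - 1)*(w + 3)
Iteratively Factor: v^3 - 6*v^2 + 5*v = (v)*(v^2 - 6*v + 5) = v*(v - 5)*(v - 1)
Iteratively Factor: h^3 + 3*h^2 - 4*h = (h - 1)*(h^2 + 4*h) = h*(h - 1)*(h + 4)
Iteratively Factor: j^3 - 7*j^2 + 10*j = (j - 5)*(j^2 - 2*j) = (j - 5)*(j - 2)*(j)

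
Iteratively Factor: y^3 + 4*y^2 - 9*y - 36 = (y - 3)*(y^2 + 7*y + 12) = (y - 3)*(y + 4)*(y + 3)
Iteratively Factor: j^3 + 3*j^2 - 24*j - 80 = (j + 4)*(j^2 - j - 20) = (j - 5)*(j + 4)*(j + 4)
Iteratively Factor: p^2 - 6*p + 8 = (p - 4)*(p - 2)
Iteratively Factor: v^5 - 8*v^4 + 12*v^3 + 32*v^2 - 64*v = (v - 4)*(v^4 - 4*v^3 - 4*v^2 + 16*v) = (v - 4)^2*(v^3 - 4*v) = v*(v - 4)^2*(v^2 - 4) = v*(v - 4)^2*(v + 2)*(v - 2)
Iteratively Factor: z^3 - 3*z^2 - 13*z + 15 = (z + 3)*(z^2 - 6*z + 5) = (z - 5)*(z + 3)*(z - 1)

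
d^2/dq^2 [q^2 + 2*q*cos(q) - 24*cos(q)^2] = -2*q*cos(q) - 96*sin(q)^2 - 4*sin(q) + 50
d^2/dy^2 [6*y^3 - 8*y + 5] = 36*y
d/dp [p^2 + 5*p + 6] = 2*p + 5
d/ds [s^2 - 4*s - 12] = 2*s - 4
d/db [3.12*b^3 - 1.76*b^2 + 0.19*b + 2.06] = 9.36*b^2 - 3.52*b + 0.19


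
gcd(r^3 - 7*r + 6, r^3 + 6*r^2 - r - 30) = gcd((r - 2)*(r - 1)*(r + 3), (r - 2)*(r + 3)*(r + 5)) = r^2 + r - 6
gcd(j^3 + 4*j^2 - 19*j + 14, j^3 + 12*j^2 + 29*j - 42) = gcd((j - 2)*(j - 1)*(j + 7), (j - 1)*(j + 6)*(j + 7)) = j^2 + 6*j - 7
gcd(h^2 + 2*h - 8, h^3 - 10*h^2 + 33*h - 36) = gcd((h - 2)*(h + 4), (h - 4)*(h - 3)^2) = 1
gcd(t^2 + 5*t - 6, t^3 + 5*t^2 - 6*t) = t^2 + 5*t - 6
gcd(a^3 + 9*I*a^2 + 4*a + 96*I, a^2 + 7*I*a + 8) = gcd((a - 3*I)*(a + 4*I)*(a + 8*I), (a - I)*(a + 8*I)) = a + 8*I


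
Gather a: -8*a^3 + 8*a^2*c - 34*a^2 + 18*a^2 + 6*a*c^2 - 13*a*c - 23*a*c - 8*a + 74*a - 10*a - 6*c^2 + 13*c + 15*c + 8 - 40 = -8*a^3 + a^2*(8*c - 16) + a*(6*c^2 - 36*c + 56) - 6*c^2 + 28*c - 32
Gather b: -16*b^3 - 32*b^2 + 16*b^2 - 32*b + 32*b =-16*b^3 - 16*b^2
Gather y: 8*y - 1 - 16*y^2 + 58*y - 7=-16*y^2 + 66*y - 8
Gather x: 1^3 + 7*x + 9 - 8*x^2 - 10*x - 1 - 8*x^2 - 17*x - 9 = -16*x^2 - 20*x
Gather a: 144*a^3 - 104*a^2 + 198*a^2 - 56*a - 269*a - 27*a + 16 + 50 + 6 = 144*a^3 + 94*a^2 - 352*a + 72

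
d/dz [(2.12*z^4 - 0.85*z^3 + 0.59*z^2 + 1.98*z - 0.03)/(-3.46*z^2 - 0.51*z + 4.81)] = (-14.6704*z^5 - 0.302600000000002*z^4 + 41.6558*z^3 - 5.7156*z^2 + 5.4682*z + 9.5085)/(11.9716*z^4 + 3.5292*z^3 - 33.0251*z^2 - 4.9062*z + 23.1361)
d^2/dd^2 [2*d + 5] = 0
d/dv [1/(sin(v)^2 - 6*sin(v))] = 2*(3 - sin(v))*cos(v)/((sin(v) - 6)^2*sin(v)^2)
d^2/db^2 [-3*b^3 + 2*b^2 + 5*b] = 4 - 18*b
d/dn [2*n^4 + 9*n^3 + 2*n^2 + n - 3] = 8*n^3 + 27*n^2 + 4*n + 1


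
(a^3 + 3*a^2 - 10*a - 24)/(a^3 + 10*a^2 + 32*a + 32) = (a - 3)/(a + 4)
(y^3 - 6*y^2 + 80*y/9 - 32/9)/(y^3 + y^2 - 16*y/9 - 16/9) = (3*y^2 - 14*y + 8)/(3*y^2 + 7*y + 4)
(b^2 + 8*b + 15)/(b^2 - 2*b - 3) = (b^2 + 8*b + 15)/(b^2 - 2*b - 3)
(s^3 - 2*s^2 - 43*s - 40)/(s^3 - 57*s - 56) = (s + 5)/(s + 7)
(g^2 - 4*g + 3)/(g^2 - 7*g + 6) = (g - 3)/(g - 6)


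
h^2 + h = h*(h + 1)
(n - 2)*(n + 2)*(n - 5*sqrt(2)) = n^3 - 5*sqrt(2)*n^2 - 4*n + 20*sqrt(2)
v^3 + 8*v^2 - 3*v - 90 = (v - 3)*(v + 5)*(v + 6)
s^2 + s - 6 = (s - 2)*(s + 3)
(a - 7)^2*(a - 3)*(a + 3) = a^4 - 14*a^3 + 40*a^2 + 126*a - 441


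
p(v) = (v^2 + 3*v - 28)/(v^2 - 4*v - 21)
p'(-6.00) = -0.34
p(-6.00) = -0.26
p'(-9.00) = -0.09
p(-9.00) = 0.27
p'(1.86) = -0.28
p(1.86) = 0.76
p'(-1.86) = -2.21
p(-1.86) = 2.98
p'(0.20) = -0.36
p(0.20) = 1.26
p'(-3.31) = -29.18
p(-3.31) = -8.44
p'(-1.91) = -2.41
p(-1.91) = 3.10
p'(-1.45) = -1.22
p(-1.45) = 2.31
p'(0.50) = -0.33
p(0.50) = 1.15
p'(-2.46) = -9.65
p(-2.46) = 5.74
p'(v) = (4 - 2*v)*(v^2 + 3*v - 28)/(v^2 - 4*v - 21)^2 + (2*v + 3)/(v^2 - 4*v - 21)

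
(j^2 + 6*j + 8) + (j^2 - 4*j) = 2*j^2 + 2*j + 8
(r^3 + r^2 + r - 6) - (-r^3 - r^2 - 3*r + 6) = 2*r^3 + 2*r^2 + 4*r - 12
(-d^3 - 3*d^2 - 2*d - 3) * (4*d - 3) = -4*d^4 - 9*d^3 + d^2 - 6*d + 9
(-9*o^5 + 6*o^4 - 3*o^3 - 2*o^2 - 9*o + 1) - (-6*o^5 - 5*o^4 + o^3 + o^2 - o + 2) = -3*o^5 + 11*o^4 - 4*o^3 - 3*o^2 - 8*o - 1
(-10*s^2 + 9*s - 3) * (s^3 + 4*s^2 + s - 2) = -10*s^5 - 31*s^4 + 23*s^3 + 17*s^2 - 21*s + 6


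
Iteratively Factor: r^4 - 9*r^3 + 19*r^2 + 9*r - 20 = (r - 1)*(r^3 - 8*r^2 + 11*r + 20) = (r - 4)*(r - 1)*(r^2 - 4*r - 5) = (r - 4)*(r - 1)*(r + 1)*(r - 5)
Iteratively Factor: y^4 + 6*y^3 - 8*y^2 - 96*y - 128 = (y + 2)*(y^3 + 4*y^2 - 16*y - 64) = (y - 4)*(y + 2)*(y^2 + 8*y + 16) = (y - 4)*(y + 2)*(y + 4)*(y + 4)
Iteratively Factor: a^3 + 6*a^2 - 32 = (a - 2)*(a^2 + 8*a + 16) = (a - 2)*(a + 4)*(a + 4)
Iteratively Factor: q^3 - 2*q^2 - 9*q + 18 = (q - 2)*(q^2 - 9) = (q - 2)*(q + 3)*(q - 3)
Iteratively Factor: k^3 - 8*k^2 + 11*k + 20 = (k - 4)*(k^2 - 4*k - 5) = (k - 5)*(k - 4)*(k + 1)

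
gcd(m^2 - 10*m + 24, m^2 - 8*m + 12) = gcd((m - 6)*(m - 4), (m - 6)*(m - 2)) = m - 6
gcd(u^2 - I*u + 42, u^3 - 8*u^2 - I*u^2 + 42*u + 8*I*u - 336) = u^2 - I*u + 42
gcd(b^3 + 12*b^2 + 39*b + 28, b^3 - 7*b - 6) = b + 1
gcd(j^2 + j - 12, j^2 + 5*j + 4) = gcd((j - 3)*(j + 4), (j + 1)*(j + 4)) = j + 4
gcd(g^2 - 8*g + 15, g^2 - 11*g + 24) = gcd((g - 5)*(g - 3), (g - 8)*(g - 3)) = g - 3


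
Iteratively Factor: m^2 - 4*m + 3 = (m - 3)*(m - 1)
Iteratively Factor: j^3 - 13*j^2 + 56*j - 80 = (j - 4)*(j^2 - 9*j + 20) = (j - 5)*(j - 4)*(j - 4)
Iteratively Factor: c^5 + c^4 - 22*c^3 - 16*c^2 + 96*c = (c - 4)*(c^4 + 5*c^3 - 2*c^2 - 24*c) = (c - 4)*(c + 4)*(c^3 + c^2 - 6*c) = c*(c - 4)*(c + 4)*(c^2 + c - 6) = c*(c - 4)*(c - 2)*(c + 4)*(c + 3)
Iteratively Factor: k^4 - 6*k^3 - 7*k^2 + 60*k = (k)*(k^3 - 6*k^2 - 7*k + 60) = k*(k - 5)*(k^2 - k - 12) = k*(k - 5)*(k + 3)*(k - 4)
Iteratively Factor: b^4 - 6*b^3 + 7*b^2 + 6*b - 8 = (b - 1)*(b^3 - 5*b^2 + 2*b + 8) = (b - 1)*(b + 1)*(b^2 - 6*b + 8) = (b - 4)*(b - 1)*(b + 1)*(b - 2)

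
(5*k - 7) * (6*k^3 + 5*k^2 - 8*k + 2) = 30*k^4 - 17*k^3 - 75*k^2 + 66*k - 14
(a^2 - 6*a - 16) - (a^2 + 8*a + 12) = -14*a - 28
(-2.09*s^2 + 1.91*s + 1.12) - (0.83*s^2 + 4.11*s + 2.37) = -2.92*s^2 - 2.2*s - 1.25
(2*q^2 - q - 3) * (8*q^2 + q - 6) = 16*q^4 - 6*q^3 - 37*q^2 + 3*q + 18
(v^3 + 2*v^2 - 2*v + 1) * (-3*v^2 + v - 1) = -3*v^5 - 5*v^4 + 7*v^3 - 7*v^2 + 3*v - 1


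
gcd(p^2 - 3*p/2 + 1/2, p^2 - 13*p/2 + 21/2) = 1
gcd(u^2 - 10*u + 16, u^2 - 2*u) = u - 2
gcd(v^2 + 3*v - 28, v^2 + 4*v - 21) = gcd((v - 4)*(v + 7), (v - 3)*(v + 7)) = v + 7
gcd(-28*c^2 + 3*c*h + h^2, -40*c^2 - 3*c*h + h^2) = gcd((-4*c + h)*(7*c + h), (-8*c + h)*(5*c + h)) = 1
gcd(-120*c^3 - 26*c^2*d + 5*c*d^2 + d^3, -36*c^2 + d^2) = 6*c + d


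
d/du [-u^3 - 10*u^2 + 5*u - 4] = -3*u^2 - 20*u + 5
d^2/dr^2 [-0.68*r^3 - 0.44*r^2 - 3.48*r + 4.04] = -4.08*r - 0.88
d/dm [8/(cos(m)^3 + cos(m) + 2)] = 8*(3*cos(m)^2 + 1)*sin(m)/(cos(m)^3 + cos(m) + 2)^2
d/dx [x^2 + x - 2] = 2*x + 1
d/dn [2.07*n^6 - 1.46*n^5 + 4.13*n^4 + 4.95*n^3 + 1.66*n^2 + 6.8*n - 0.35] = 12.42*n^5 - 7.3*n^4 + 16.52*n^3 + 14.85*n^2 + 3.32*n + 6.8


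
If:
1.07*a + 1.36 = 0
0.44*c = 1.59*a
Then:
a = -1.27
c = -4.59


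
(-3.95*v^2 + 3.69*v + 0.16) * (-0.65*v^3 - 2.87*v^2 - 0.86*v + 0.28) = 2.5675*v^5 + 8.938*v^4 - 7.2973*v^3 - 4.7386*v^2 + 0.8956*v + 0.0448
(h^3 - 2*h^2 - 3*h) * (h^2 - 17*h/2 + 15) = h^5 - 21*h^4/2 + 29*h^3 - 9*h^2/2 - 45*h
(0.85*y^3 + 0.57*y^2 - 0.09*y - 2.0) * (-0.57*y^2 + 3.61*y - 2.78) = -0.4845*y^5 + 2.7436*y^4 - 0.254*y^3 - 0.7695*y^2 - 6.9698*y + 5.56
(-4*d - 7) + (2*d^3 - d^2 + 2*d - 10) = 2*d^3 - d^2 - 2*d - 17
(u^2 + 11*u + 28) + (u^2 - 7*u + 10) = 2*u^2 + 4*u + 38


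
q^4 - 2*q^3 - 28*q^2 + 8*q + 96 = (q - 6)*(q - 2)*(q + 2)*(q + 4)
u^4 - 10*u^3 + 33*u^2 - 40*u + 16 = (u - 4)^2*(u - 1)^2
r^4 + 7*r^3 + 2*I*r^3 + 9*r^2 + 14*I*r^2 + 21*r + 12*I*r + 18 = (r + 6)*(r + 3*I)*(-I*r - I)*(I*r + 1)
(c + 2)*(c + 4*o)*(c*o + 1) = c^3*o + 4*c^2*o^2 + 2*c^2*o + c^2 + 8*c*o^2 + 4*c*o + 2*c + 8*o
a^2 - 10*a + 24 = (a - 6)*(a - 4)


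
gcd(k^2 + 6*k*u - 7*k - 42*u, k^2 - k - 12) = 1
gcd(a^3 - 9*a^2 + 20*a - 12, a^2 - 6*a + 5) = a - 1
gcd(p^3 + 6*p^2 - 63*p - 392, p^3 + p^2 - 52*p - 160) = p - 8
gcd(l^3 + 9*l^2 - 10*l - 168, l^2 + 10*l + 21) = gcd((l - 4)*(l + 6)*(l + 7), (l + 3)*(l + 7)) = l + 7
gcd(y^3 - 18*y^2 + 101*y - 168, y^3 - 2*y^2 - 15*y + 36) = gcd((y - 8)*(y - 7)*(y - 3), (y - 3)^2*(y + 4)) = y - 3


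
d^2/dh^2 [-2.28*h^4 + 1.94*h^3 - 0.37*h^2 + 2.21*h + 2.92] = -27.36*h^2 + 11.64*h - 0.74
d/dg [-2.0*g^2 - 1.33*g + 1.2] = -4.0*g - 1.33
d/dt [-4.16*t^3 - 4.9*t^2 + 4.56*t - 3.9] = -12.48*t^2 - 9.8*t + 4.56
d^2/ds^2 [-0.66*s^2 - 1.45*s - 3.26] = -1.32000000000000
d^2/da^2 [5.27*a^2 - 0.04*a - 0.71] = 10.5400000000000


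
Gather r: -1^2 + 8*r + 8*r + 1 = 16*r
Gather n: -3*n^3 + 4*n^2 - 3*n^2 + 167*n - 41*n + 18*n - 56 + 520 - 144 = -3*n^3 + n^2 + 144*n + 320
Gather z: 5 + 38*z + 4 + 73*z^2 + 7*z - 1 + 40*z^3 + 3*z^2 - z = 40*z^3 + 76*z^2 + 44*z + 8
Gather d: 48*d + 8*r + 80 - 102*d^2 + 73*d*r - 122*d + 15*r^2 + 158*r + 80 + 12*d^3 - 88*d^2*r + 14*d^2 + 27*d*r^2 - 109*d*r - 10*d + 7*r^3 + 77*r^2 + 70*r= 12*d^3 + d^2*(-88*r - 88) + d*(27*r^2 - 36*r - 84) + 7*r^3 + 92*r^2 + 236*r + 160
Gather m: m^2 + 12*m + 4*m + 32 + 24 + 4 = m^2 + 16*m + 60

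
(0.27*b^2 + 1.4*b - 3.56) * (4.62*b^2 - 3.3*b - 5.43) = 1.2474*b^4 + 5.577*b^3 - 22.5333*b^2 + 4.146*b + 19.3308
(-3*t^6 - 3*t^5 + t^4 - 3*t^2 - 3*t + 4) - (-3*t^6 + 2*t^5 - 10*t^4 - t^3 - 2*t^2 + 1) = -5*t^5 + 11*t^4 + t^3 - t^2 - 3*t + 3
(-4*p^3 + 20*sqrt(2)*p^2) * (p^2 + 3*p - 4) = -4*p^5 - 12*p^4 + 20*sqrt(2)*p^4 + 16*p^3 + 60*sqrt(2)*p^3 - 80*sqrt(2)*p^2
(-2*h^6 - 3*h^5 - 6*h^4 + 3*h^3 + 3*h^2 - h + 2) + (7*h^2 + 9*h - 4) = -2*h^6 - 3*h^5 - 6*h^4 + 3*h^3 + 10*h^2 + 8*h - 2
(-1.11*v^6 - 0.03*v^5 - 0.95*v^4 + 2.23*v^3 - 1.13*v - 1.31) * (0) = 0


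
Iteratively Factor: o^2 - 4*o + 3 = (o - 3)*(o - 1)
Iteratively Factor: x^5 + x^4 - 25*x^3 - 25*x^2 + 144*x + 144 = (x + 3)*(x^4 - 2*x^3 - 19*x^2 + 32*x + 48) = (x - 3)*(x + 3)*(x^3 + x^2 - 16*x - 16) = (x - 3)*(x + 3)*(x + 4)*(x^2 - 3*x - 4) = (x - 4)*(x - 3)*(x + 3)*(x + 4)*(x + 1)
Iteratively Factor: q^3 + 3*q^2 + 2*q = (q + 1)*(q^2 + 2*q) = q*(q + 1)*(q + 2)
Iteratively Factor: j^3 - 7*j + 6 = (j - 1)*(j^2 + j - 6) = (j - 1)*(j + 3)*(j - 2)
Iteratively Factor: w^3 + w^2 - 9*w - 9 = (w + 1)*(w^2 - 9) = (w - 3)*(w + 1)*(w + 3)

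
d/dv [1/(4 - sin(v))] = cos(v)/(sin(v) - 4)^2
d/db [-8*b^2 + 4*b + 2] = 4 - 16*b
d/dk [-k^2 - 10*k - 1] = -2*k - 10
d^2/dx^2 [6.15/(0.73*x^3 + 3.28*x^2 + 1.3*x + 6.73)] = (-(26.937*x + 40.344)*(0.73*x^3 + 3.28*x^2 + 1.3*x + 6.73) + 6.15*(2.19*x^2 + 6.56*x + 1.3)*(4.38*x^2 + 13.12*x + 2.6))/(0.73*x^3 + 3.28*x^2 + 1.3*x + 6.73)^3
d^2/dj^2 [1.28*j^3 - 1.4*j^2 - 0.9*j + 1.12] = 7.68*j - 2.8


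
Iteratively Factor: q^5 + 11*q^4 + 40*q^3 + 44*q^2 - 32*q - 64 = (q + 4)*(q^4 + 7*q^3 + 12*q^2 - 4*q - 16) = (q - 1)*(q + 4)*(q^3 + 8*q^2 + 20*q + 16) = (q - 1)*(q + 2)*(q + 4)*(q^2 + 6*q + 8) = (q - 1)*(q + 2)*(q + 4)^2*(q + 2)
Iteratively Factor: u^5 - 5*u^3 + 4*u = (u)*(u^4 - 5*u^2 + 4) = u*(u + 1)*(u^3 - u^2 - 4*u + 4) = u*(u + 1)*(u + 2)*(u^2 - 3*u + 2) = u*(u - 1)*(u + 1)*(u + 2)*(u - 2)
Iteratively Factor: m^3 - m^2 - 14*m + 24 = (m - 2)*(m^2 + m - 12) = (m - 2)*(m + 4)*(m - 3)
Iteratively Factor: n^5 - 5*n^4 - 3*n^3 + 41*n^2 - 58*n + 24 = (n - 1)*(n^4 - 4*n^3 - 7*n^2 + 34*n - 24) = (n - 1)^2*(n^3 - 3*n^2 - 10*n + 24) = (n - 2)*(n - 1)^2*(n^2 - n - 12) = (n - 2)*(n - 1)^2*(n + 3)*(n - 4)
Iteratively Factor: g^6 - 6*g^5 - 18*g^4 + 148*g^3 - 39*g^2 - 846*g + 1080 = (g - 3)*(g^5 - 3*g^4 - 27*g^3 + 67*g^2 + 162*g - 360) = (g - 3)*(g - 2)*(g^4 - g^3 - 29*g^2 + 9*g + 180) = (g - 3)*(g - 2)*(g + 3)*(g^3 - 4*g^2 - 17*g + 60) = (g - 5)*(g - 3)*(g - 2)*(g + 3)*(g^2 + g - 12) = (g - 5)*(g - 3)^2*(g - 2)*(g + 3)*(g + 4)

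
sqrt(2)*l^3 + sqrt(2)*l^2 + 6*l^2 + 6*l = l*(l + 3*sqrt(2))*(sqrt(2)*l + sqrt(2))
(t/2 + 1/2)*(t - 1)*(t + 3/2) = t^3/2 + 3*t^2/4 - t/2 - 3/4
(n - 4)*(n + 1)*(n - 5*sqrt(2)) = n^3 - 5*sqrt(2)*n^2 - 3*n^2 - 4*n + 15*sqrt(2)*n + 20*sqrt(2)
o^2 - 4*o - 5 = (o - 5)*(o + 1)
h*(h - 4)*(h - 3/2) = h^3 - 11*h^2/2 + 6*h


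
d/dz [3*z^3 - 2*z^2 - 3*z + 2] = 9*z^2 - 4*z - 3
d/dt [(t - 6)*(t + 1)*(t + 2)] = 3*t^2 - 6*t - 16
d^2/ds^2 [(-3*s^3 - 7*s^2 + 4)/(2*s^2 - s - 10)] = -154/(8*s^3 - 60*s^2 + 150*s - 125)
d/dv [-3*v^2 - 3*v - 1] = -6*v - 3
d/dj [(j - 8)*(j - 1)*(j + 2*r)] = 3*j^2 + 4*j*r - 18*j - 18*r + 8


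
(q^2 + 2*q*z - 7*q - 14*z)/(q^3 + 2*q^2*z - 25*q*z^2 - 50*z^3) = (7 - q)/(-q^2 + 25*z^2)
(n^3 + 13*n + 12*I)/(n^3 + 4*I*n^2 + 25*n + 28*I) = (n + 3*I)/(n + 7*I)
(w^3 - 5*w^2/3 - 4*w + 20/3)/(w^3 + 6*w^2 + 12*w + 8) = (3*w^2 - 11*w + 10)/(3*(w^2 + 4*w + 4))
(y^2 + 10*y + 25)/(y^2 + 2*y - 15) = (y + 5)/(y - 3)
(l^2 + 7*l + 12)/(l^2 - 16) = (l + 3)/(l - 4)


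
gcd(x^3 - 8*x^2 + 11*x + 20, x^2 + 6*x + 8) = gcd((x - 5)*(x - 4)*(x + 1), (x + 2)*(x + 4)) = 1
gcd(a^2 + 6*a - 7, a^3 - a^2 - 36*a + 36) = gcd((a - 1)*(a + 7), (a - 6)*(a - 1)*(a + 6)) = a - 1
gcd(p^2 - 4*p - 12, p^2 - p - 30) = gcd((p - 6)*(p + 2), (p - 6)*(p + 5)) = p - 6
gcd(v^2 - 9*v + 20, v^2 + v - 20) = v - 4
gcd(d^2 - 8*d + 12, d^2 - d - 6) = 1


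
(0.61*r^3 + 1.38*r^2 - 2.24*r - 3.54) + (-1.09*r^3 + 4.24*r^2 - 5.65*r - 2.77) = -0.48*r^3 + 5.62*r^2 - 7.89*r - 6.31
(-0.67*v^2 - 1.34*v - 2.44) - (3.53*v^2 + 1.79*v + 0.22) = -4.2*v^2 - 3.13*v - 2.66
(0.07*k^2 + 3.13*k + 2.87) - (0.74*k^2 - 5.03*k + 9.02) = -0.67*k^2 + 8.16*k - 6.15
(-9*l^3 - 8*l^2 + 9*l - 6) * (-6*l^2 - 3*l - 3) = 54*l^5 + 75*l^4 - 3*l^3 + 33*l^2 - 9*l + 18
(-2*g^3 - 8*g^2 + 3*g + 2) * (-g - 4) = 2*g^4 + 16*g^3 + 29*g^2 - 14*g - 8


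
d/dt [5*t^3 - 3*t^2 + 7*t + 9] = 15*t^2 - 6*t + 7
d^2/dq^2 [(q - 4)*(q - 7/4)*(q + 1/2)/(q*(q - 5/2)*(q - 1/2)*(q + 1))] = (128*q^9 - 2016*q^8 + 7872*q^7 - 9400*q^6 - 3876*q^5 + 2220*q^4 + 15331*q^3 + 756*q^2 - 2940*q + 700)/(q^3*(64*q^9 - 384*q^8 + 432*q^7 + 1072*q^6 - 1716*q^5 - 1056*q^4 + 1637*q^3 + 135*q^2 - 525*q + 125))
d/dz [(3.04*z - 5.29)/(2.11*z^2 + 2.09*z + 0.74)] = (-6.4144*z^2 + 22.3238*z + 13.3057)/(4.4521*z^4 + 8.8198*z^3 + 7.4909*z^2 + 3.0932*z + 0.5476)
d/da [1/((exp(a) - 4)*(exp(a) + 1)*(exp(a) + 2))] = -((exp(a) - 4)*(exp(a) + 1) + (exp(a) - 4)*(exp(a) + 2) + (exp(a) + 1)*(exp(a) + 2))/(4*(exp(a) - 4)^2*(exp(a) + 2)^2*cosh(a/2)^2)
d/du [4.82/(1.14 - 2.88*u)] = 13.8816/(2.88*u - 1.14)^2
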